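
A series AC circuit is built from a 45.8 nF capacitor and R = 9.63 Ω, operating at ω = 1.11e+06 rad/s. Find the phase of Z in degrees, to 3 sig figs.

-63.9°

X_C = 1/(ωC) = 19.7 Ω
Z = 9.63 − j19.7 Ω
|Z| = √(9.63² + 19.7²) = 21.9 Ω
∠Z = arctan(-19.7/9.63) = -63.9°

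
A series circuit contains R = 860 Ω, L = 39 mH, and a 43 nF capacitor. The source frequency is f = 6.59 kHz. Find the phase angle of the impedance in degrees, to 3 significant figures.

ω = 2πf = 41410 rad/s
X_L = ωL = 1610 Ω
X_C = 1/(ωC) = 562 Ω
Net reactance X = X_L − X_C = 1050 Ω
Z = 860 + j1050 Ω
|Z| = √(860² + 1050²) = 1360 Ω
∠Z = arctan(1050/860) = 50.8°

50.8°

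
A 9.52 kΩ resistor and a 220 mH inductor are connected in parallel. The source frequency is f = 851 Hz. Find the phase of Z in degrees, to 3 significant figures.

83.0°

ω = 2πf = 5347 rad/s
X_L = ωL = 1180 Ω
Parallel: admittances add. Y = 1/R + 1/(jωL)
Y = (0.000105 − j0.000850) S
|Y| = 0.000857 S → |Z| = 1/|Y| = 1170 Ω, ∠Z = −∠Y = 83.0°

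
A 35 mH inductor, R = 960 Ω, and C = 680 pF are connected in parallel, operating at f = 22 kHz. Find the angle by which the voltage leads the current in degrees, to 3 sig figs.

ω = 2πf = 138200 rad/s
X_L = ωL = 4840 Ω
X_C = 1/(ωC) = 10600 Ω
Parallel: admittances add. Y = 1/R + 1/(jωL) + jωC
Y = (0.00104 − j0.000113) S
|Y| = 0.00105 S → |Z| = 1/|Y| = 954 Ω, ∠Z = −∠Y = 6.17°

6.17°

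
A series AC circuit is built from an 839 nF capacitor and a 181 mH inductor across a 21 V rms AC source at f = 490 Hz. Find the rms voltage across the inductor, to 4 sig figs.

68.79 V

ω = 2πf = 3079 rad/s
X_L = ωL = 557.3 Ω
X_C = 1/(ωC) = 387.1 Ω
Net reactance X = X_L − X_C = 170.1 Ω
Z = j170.1 Ω
|Z| = √(0² + 170.1²) = 170.1 Ω
I = V/|Z| = 123.4 mA
V_L = I·|Z_L| = 0.1234 × 557.3 = 68.79 V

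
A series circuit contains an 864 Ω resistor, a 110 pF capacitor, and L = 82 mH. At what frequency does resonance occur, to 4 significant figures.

ω₀ = 1/√(LC) = 1/√(0.082 × 1.1e-10) = 333000 rad/s
f₀ = ω₀/(2π) = 52.99 kHz

52.99 kHz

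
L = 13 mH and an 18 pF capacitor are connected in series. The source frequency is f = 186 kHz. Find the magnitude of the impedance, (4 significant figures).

32340 Ω

ω = 2πf = 1.169e+06 rad/s
X_L = ωL = 15190 Ω
X_C = 1/(ωC) = 47540 Ω
Net reactance X = X_L − X_C = -32340 Ω
Z = − j32340 Ω
|Z| = √(0² + 32340²) = 32340 Ω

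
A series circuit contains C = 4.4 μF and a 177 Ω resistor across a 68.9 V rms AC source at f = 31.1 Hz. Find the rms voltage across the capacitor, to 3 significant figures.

ω = 2πf = 195.4 rad/s
X_C = 1/(ωC) = 1160 Ω
Z = 177 − j1160 Ω
|Z| = √(177² + 1160²) = 1180 Ω
I = V/|Z| = 58.6 mA
V_C = I·|Z_C| = 0.0586 × 1160 = 68.1 V

68.1 V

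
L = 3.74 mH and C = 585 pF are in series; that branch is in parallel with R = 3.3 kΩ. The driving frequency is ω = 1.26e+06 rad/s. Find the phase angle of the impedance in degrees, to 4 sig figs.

X_L = ωL = 4712 Ω
X_C = 1/(ωC) = 1357 Ω
Branch 1: Z₁ = R = 3300 Ω
Branch 2 (series LC): Z₂ = j(X_L − X_C) = j3356 Ω
Parallel: Z = Z₁Z₂/(Z₁+Z₂), |Z| = 2353 Ω, ∠Z = 44.52°

44.52°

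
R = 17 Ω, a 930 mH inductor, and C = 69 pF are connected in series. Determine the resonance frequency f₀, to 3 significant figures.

ω₀ = 1/√(LC) = 1/√(0.93 × 6.9e-11) = 124800 rad/s
f₀ = ω₀/(2π) = 19.9 kHz

19.9 kHz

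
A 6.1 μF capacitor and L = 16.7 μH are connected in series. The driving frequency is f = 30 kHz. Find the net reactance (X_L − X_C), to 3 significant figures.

2.28 Ω

ω = 2πf = 188500 rad/s
X_L = ωL = 3.15 Ω
X_C = 1/(ωC) = 0.870 Ω
X = 3.15 − 0.870 = 2.28 Ω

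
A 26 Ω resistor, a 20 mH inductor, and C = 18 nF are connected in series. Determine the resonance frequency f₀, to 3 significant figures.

8.39 kHz

ω₀ = 1/√(LC) = 1/√(0.02 × 1.8e-08) = 52700 rad/s
f₀ = ω₀/(2π) = 8.39 kHz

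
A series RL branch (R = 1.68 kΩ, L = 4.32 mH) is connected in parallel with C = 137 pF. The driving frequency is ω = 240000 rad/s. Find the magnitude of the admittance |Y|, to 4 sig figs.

X_L = ωL = 1037 Ω
X_C = 1/(ωC) = 30410 Ω
Branch 1 (R+jX_L): Z₁ = 1680 + j1037 Ω, |Z₁| = 1974 Ω
Branch 2 (−jX_C): Z₂ = −j30410 Ω
Parallel: Z = Z₁Z₂/(Z₁+Z₂), |Z| = 2041 Ω, ∠Z = 28.41°
|Y| = 1/|Z| = 490.1 μS

490.1 μS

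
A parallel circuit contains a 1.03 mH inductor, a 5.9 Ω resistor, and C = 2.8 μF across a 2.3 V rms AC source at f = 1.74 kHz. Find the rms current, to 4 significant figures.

412.2 mA

ω = 2πf = 10930 rad/s
X_L = ωL = 11.26 Ω
X_C = 1/(ωC) = 32.67 Ω
Parallel: admittances add. Y = 1/R + 1/(jωL) + jωC
Y = (0.1695 − j0.05819) S
|Y| = 0.1792 S → |Z| = 1/|Y| = 5.580 Ω, ∠Z = −∠Y = 18.95°
I = V/|Z| = 2.3/5.580 = 412.2 mA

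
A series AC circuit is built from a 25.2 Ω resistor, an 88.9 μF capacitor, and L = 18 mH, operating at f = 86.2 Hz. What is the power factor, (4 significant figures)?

0.9162

ω = 2πf = 541.6 rad/s
X_L = ωL = 9.749 Ω
X_C = 1/(ωC) = 20.77 Ω
Net reactance X = X_L − X_C = -11.02 Ω
Z = 25.20 − j11.02 Ω
|Z| = √(25.20² + 11.02²) = 27.50 Ω
∠Z = arctan(-11.02/25.20) = -23.62°
cos φ = cos(-23.62°) = 0.9162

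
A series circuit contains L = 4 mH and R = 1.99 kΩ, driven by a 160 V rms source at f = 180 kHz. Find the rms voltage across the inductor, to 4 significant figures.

146.5 V

ω = 2πf = 1.131e+06 rad/s
X_L = ωL = 4524 Ω
Z = 1990 + j4524 Ω
|Z| = √(1990² + 4524²) = 4942 Ω
I = V/|Z| = 32.37 mA
V_L = I·|Z_L| = 0.03237 × 4524 = 146.5 V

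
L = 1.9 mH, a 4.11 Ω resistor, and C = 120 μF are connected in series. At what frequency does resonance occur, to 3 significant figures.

333 Hz

ω₀ = 1/√(LC) = 1/√(0.0019 × 0.00012) = 2094 rad/s
f₀ = ω₀/(2π) = 333 Hz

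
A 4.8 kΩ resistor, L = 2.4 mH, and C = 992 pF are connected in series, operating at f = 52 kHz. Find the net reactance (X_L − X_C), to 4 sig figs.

-2301 Ω

ω = 2πf = 326700 rad/s
X_L = ωL = 784.1 Ω
X_C = 1/(ωC) = 3085 Ω
X = 784.1 − 3085 = -2301 Ω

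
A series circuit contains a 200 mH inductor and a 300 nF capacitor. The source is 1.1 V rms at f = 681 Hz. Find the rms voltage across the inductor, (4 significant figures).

12.27 V

ω = 2πf = 4279 rad/s
X_L = ωL = 855.8 Ω
X_C = 1/(ωC) = 779.0 Ω
Net reactance X = X_L − X_C = 76.74 Ω
Z = j76.74 Ω
|Z| = √(0² + 76.74²) = 76.74 Ω
I = V/|Z| = 14.33 mA
V_L = I·|Z_L| = 0.01433 × 855.8 = 12.27 V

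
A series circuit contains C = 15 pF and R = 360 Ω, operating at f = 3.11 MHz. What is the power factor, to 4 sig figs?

0.1049

ω = 2πf = 1.954e+07 rad/s
X_C = 1/(ωC) = 3412 Ω
Z = 360.0 − j3412 Ω
|Z| = √(360.0² + 3412²) = 3431 Ω
∠Z = arctan(-3412/360.0) = -83.98°
cos φ = cos(-83.98°) = 0.1049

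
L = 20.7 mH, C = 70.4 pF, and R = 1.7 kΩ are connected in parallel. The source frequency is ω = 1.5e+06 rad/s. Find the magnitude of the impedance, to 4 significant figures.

1687 Ω

X_L = ωL = 31050 Ω
X_C = 1/(ωC) = 9470 Ω
Parallel: admittances add. Y = 1/R + 1/(jωL) + jωC
Y = (0.0005882 + j7.339e-05) S
|Y| = 0.0005928 S → |Z| = 1/|Y| = 1687 Ω, ∠Z = −∠Y = -7.112°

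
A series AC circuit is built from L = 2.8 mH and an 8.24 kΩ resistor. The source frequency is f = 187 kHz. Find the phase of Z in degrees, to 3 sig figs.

ω = 2πf = 1.175e+06 rad/s
X_L = ωL = 3290 Ω
Z = 8240 + j3290 Ω
|Z| = √(8240² + 3290²) = 8870 Ω
∠Z = arctan(3290/8240) = 21.8°

21.8°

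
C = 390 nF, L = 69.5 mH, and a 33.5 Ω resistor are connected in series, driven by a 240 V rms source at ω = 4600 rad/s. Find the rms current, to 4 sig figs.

X_L = ωL = 319.7 Ω
X_C = 1/(ωC) = 557.4 Ω
Net reactance X = X_L − X_C = -237.7 Ω
Z = 33.50 − j237.7 Ω
|Z| = √(33.50² + 237.7²) = 240.1 Ω
I = V/|Z| = 240/240.1 = 999.7 mA

999.7 mA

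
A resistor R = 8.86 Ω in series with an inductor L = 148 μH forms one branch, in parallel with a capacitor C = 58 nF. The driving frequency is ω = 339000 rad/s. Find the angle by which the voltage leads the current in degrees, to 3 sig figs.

-5.58°

X_L = ωL = 50.2 Ω
X_C = 1/(ωC) = 50.9 Ω
Branch 1 (R+jX_L): Z₁ = 8.86 + j50.2 Ω, |Z₁| = 50.9 Ω
Branch 2 (−jX_C): Z₂ = −j50.9 Ω
Parallel: Z = Z₁Z₂/(Z₁+Z₂), |Z| = 292 Ω, ∠Z = -5.58°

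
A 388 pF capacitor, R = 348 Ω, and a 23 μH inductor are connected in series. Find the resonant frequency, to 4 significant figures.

1.685 MHz

ω₀ = 1/√(LC) = 1/√(2.3e-05 × 3.88e-10) = 1.059e+07 rad/s
f₀ = ω₀/(2π) = 1.685 MHz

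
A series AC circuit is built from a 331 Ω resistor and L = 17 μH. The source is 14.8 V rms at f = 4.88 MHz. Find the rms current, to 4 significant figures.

23.97 mA

ω = 2πf = 3.066e+07 rad/s
X_L = ωL = 521.3 Ω
Z = 331.0 + j521.3 Ω
|Z| = √(331.0² + 521.3²) = 617.5 Ω
I = V/|Z| = 14.8/617.5 = 23.97 mA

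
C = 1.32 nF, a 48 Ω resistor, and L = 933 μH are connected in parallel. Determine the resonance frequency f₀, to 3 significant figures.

143 kHz

ω₀ = 1/√(LC) = 1/√(0.000933 × 1.32e-09) = 901100 rad/s
f₀ = ω₀/(2π) = 143 kHz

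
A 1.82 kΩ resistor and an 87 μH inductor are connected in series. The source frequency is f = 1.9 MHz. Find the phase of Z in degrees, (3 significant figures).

29.7°

ω = 2πf = 1.194e+07 rad/s
X_L = ωL = 1040 Ω
Z = 1820 + j1040 Ω
|Z| = √(1820² + 1040²) = 2100 Ω
∠Z = arctan(1040/1820) = 29.7°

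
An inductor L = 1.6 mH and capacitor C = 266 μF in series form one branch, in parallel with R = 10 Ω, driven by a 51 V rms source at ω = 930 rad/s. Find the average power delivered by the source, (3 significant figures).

X_L = ωL = 1.49 Ω
X_C = 1/(ωC) = 4.04 Ω
Branch 1: Z₁ = R = 10.0 Ω
Branch 2 (series LC): Z₂ = j(X_L − X_C) = −j2.55 Ω
Parallel: Z = Z₁Z₂/(Z₁+Z₂), |Z| = 2.47 Ω, ∠Z = -75.7°
I = V/|Z| = 20.6 A
P = VI cos φ = 51 × 20.6 × cos(-75.7°) = 260 W

260 W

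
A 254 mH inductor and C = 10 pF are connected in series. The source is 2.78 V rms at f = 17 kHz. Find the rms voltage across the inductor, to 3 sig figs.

ω = 2πf = 106800 rad/s
X_L = ωL = 27100 Ω
X_C = 1/(ωC) = 936000 Ω
Net reactance X = X_L − X_C = -909000 Ω
Z = − j909000 Ω
|Z| = √(0² + 909000²) = 909000 Ω
I = V/|Z| = 3.06 μA
V_L = I·|Z_L| = 3.06e-06 × 27100 = 0.0830 V

0.0830 V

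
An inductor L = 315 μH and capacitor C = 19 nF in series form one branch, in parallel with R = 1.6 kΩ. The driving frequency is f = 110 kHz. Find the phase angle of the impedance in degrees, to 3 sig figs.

ω = 2πf = 691200 rad/s
X_L = ωL = 218 Ω
X_C = 1/(ωC) = 76.2 Ω
Branch 1: Z₁ = R = 1600 Ω
Branch 2 (series LC): Z₂ = j(X_L − X_C) = j142 Ω
Parallel: Z = Z₁Z₂/(Z₁+Z₂), |Z| = 141 Ω, ∠Z = 84.9°

84.9°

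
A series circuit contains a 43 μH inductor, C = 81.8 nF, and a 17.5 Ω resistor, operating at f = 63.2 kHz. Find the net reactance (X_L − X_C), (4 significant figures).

-13.71 Ω

ω = 2πf = 397100 rad/s
X_L = ωL = 17.08 Ω
X_C = 1/(ωC) = 30.79 Ω
X = 17.08 − 30.79 = -13.71 Ω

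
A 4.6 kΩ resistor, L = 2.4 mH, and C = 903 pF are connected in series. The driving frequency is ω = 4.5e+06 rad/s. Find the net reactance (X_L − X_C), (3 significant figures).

X_L = ωL = 10800 Ω
X_C = 1/(ωC) = 246 Ω
X = 10800 − 246 = 10600 Ω

10600 Ω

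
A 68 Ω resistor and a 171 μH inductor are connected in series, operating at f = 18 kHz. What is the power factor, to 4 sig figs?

0.9619

ω = 2πf = 113100 rad/s
X_L = ωL = 19.34 Ω
Z = 68.00 + j19.34 Ω
|Z| = √(68.00² + 19.34²) = 70.70 Ω
∠Z = arctan(19.34/68.00) = 15.88°
cos φ = cos(15.88°) = 0.9619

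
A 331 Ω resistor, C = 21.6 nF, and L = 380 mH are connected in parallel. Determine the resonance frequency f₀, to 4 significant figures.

1.757 kHz

ω₀ = 1/√(LC) = 1/√(0.38 × 2.16e-08) = 11040 rad/s
f₀ = ω₀/(2π) = 1.757 kHz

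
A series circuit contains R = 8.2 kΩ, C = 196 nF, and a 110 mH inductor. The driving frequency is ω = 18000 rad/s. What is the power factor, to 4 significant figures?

0.9793

X_L = ωL = 1980 Ω
X_C = 1/(ωC) = 283.4 Ω
Net reactance X = X_L − X_C = 1697 Ω
Z = 8200 + j1697 Ω
|Z| = √(8200² + 1697²) = 8374 Ω
∠Z = arctan(1697/8200) = 11.69°
cos φ = cos(11.69°) = 0.9793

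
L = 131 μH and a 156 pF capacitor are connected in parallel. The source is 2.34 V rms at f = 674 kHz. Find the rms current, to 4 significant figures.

2.672 mA

ω = 2πf = 4.235e+06 rad/s
X_L = ωL = 554.8 Ω
X_C = 1/(ωC) = 1514 Ω
Parallel: admittances add. Y = 1/(jωL) + jωC
Y = (0 − j0.001142) S
|Y| = 0.001142 S → |Z| = 1/|Y| = 875.7 Ω, ∠Z = −∠Y = 90.00°
I = V/|Z| = 2.34/875.7 = 2.672 mA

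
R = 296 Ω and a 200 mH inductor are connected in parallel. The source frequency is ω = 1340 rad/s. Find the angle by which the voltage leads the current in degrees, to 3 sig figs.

47.8°

X_L = ωL = 268 Ω
Parallel: admittances add. Y = 1/R + 1/(jωL)
Y = (0.00338 − j0.00373) S
|Y| = 0.00503 S → |Z| = 1/|Y| = 199 Ω, ∠Z = −∠Y = 47.8°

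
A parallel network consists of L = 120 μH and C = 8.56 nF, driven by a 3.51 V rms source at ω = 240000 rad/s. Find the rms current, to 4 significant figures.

X_L = ωL = 28.80 Ω
X_C = 1/(ωC) = 486.8 Ω
Parallel: admittances add. Y = 1/(jωL) + jωC
Y = (0 − j0.03267) S
|Y| = 0.03267 S → |Z| = 1/|Y| = 30.61 Ω, ∠Z = −∠Y = 90.00°
I = V/|Z| = 3.51/30.61 = 114.7 mA

114.7 mA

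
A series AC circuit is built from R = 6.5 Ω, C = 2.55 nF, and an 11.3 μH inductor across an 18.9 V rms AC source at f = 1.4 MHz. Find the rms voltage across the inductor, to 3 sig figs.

ω = 2πf = 8.796e+06 rad/s
X_L = ωL = 99.4 Ω
X_C = 1/(ωC) = 44.6 Ω
Net reactance X = X_L − X_C = 54.8 Ω
Z = 6.50 + j54.8 Ω
|Z| = √(6.50² + 54.8²) = 55.2 Ω
I = V/|Z| = 342 mA
V_L = I·|Z_L| = 0.342 × 99.4 = 34.0 V

34.0 V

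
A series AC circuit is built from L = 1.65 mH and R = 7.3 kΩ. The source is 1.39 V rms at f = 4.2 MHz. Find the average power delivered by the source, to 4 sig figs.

7.236 μW

ω = 2πf = 2.639e+07 rad/s
X_L = ωL = 43540 Ω
Z = 7300 + j43540 Ω
|Z| = √(7300² + 43540²) = 44150 Ω
∠Z = arctan(43540/7300) = 80.48°
I = V/|Z| = 31.48 μA
P = VI cos φ = 1.39 × 3.148e-05 × cos(80.48°) = 7.236 μW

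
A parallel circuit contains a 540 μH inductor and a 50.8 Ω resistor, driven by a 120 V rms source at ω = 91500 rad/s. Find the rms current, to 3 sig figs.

3.39 A

X_L = ωL = 49.4 Ω
Parallel: admittances add. Y = 1/R + 1/(jωL)
Y = (0.0197 − j0.0202) S
|Y| = 0.0282 S → |Z| = 1/|Y| = 35.4 Ω, ∠Z = −∠Y = 45.8°
I = V/|Z| = 120/35.4 = 3.39 A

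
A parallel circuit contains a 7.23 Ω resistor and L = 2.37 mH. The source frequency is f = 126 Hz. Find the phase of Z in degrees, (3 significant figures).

75.5°

ω = 2πf = 791.7 rad/s
X_L = ωL = 1.88 Ω
Parallel: admittances add. Y = 1/R + 1/(jωL)
Y = (0.138 − j0.533) S
|Y| = 0.551 S → |Z| = 1/|Y| = 1.82 Ω, ∠Z = −∠Y = 75.5°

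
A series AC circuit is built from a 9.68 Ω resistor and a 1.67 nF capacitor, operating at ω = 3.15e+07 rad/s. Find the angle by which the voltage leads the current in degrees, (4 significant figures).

-63.01°

X_C = 1/(ωC) = 19.01 Ω
Z = 9.680 − j19.01 Ω
|Z| = √(9.680² + 19.01²) = 21.33 Ω
∠Z = arctan(-19.01/9.680) = -63.01°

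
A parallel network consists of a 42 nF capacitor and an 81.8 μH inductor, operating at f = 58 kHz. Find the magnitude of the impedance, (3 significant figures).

ω = 2πf = 364400 rad/s
X_L = ωL = 29.8 Ω
X_C = 1/(ωC) = 65.3 Ω
Parallel: admittances add. Y = 1/(jωL) + jωC
Y = (0 − j0.0182) S
|Y| = 0.0182 S → |Z| = 1/|Y| = 54.8 Ω, ∠Z = −∠Y = 90.0°

54.8 Ω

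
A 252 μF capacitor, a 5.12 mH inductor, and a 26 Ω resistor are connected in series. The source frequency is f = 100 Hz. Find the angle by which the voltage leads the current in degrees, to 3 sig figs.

ω = 2πf = 628.3 rad/s
X_L = ωL = 3.22 Ω
X_C = 1/(ωC) = 6.32 Ω
Net reactance X = X_L − X_C = -3.10 Ω
Z = 26.0 − j3.10 Ω
|Z| = √(26.0² + 3.10²) = 26.2 Ω
∠Z = arctan(-3.10/26.0) = -6.80°

-6.80°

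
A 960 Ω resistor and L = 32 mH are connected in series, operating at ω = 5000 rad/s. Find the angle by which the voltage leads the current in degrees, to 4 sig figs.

9.462°

X_L = ωL = 160.0 Ω
Z = 960.0 + j160.0 Ω
|Z| = √(960.0² + 160.0²) = 973.2 Ω
∠Z = arctan(160.0/960.0) = 9.462°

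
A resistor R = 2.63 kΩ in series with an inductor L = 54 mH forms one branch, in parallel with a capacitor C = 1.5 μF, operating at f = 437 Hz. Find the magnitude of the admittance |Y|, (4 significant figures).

ω = 2πf = 2746 rad/s
X_L = ωL = 148.3 Ω
X_C = 1/(ωC) = 242.8 Ω
Branch 1 (R+jX_L): Z₁ = 2630 + j148.3 Ω, |Z₁| = 2634 Ω
Branch 2 (−jX_C): Z₂ = −j242.8 Ω
Parallel: Z = Z₁Z₂/(Z₁+Z₂), |Z| = 243.0 Ω, ∠Z = -84.71°
|Y| = 1/|Z| = 4.115 mS

4.115 mS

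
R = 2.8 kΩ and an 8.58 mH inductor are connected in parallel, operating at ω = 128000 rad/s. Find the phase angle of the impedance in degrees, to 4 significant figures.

X_L = ωL = 1098 Ω
Parallel: admittances add. Y = 1/R + 1/(jωL)
Y = (0.0003571 − j0.0009105) S
|Y| = 0.0009781 S → |Z| = 1/|Y| = 1022 Ω, ∠Z = −∠Y = 68.58°

68.58°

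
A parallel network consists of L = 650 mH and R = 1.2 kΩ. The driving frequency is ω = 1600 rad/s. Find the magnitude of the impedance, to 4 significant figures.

X_L = ωL = 1040 Ω
Parallel: admittances add. Y = 1/R + 1/(jωL)
Y = (0.0008333 − j0.0009615) S
|Y| = 0.001272 S → |Z| = 1/|Y| = 785.9 Ω, ∠Z = −∠Y = 49.09°

785.9 Ω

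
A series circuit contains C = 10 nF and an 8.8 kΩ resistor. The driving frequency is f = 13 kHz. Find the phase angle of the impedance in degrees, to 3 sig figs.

ω = 2πf = 81680 rad/s
X_C = 1/(ωC) = 1220 Ω
Z = 8800 − j1220 Ω
|Z| = √(8800² + 1220²) = 8880 Ω
∠Z = arctan(-1220/8800) = -7.92°

-7.92°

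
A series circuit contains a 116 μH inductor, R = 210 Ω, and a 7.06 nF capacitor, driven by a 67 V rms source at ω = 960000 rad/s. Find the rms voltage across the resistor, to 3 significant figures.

X_L = ωL = 111 Ω
X_C = 1/(ωC) = 148 Ω
Net reactance X = X_L − X_C = -36.2 Ω
Z = 210 − j36.2 Ω
|Z| = √(210² + 36.2²) = 213 Ω
I = V/|Z| = 314 mA
V_R = I·|Z_R| = 0.314 × 210 = 66.0 V

66.0 V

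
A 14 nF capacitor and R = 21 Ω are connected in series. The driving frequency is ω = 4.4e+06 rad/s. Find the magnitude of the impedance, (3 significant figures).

26.5 Ω

X_C = 1/(ωC) = 16.2 Ω
Z = 21.0 − j16.2 Ω
|Z| = √(21.0² + 16.2²) = 26.5 Ω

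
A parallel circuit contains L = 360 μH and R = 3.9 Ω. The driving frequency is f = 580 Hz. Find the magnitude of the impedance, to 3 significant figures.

ω = 2πf = 3644 rad/s
X_L = ωL = 1.31 Ω
Parallel: admittances add. Y = 1/R + 1/(jωL)
Y = (0.256 − j0.762) S
|Y| = 0.804 S → |Z| = 1/|Y| = 1.24 Ω, ∠Z = −∠Y = 71.4°

1.24 Ω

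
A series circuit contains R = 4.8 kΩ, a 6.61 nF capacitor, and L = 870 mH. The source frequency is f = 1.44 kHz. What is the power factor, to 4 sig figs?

0.4768

ω = 2πf = 9048 rad/s
X_L = ωL = 7872 Ω
X_C = 1/(ωC) = 16720 Ω
Net reactance X = X_L − X_C = -8849 Ω
Z = 4800 − j8849 Ω
|Z| = √(4800² + 8849²) = 10070 Ω
∠Z = arctan(-8849/4800) = -61.52°
cos φ = cos(-61.52°) = 0.4768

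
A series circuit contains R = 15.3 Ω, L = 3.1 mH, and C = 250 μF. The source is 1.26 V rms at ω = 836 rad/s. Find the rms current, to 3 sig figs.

81.5 mA

X_L = ωL = 2.59 Ω
X_C = 1/(ωC) = 4.78 Ω
Net reactance X = X_L − X_C = -2.19 Ω
Z = 15.3 − j2.19 Ω
|Z| = √(15.3² + 2.19²) = 15.5 Ω
I = V/|Z| = 1.26/15.5 = 81.5 mA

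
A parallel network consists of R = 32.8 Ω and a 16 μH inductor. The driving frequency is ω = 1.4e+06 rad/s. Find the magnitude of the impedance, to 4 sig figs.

X_L = ωL = 22.40 Ω
Parallel: admittances add. Y = 1/R + 1/(jωL)
Y = (0.03049 − j0.04464) S
|Y| = 0.05406 S → |Z| = 1/|Y| = 18.50 Ω, ∠Z = −∠Y = 55.67°

18.50 Ω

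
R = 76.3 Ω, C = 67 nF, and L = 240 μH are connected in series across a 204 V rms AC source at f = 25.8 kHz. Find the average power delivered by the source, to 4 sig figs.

ω = 2πf = 162100 rad/s
X_L = ωL = 38.91 Ω
X_C = 1/(ωC) = 92.07 Ω
Net reactance X = X_L − X_C = -53.17 Ω
Z = 76.30 − j53.17 Ω
|Z| = √(76.30² + 53.17²) = 93.00 Ω
∠Z = arctan(-53.17/76.30) = -34.87°
I = V/|Z| = 2.194 A
P = VI cos φ = 204 × 2.194 × cos(-34.87°) = 367.2 W

367.2 W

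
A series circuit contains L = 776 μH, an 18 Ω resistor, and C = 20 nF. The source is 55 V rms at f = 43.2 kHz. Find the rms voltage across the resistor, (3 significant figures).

31.0 V

ω = 2πf = 271400 rad/s
X_L = ωL = 211 Ω
X_C = 1/(ωC) = 184 Ω
Net reactance X = X_L − X_C = 26.4 Ω
Z = 18.0 + j26.4 Ω
|Z| = √(18.0² + 26.4²) = 32.0 Ω
I = V/|Z| = 1.72 A
V_R = I·|Z_R| = 1.72 × 18.0 = 31.0 V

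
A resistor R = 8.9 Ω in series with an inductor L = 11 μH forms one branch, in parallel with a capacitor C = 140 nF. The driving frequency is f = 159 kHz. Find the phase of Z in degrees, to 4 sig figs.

ω = 2πf = 999000 rad/s
X_L = ωL = 10.99 Ω
X_C = 1/(ωC) = 7.150 Ω
Branch 1 (R+jX_L): Z₁ = 8.900 + j10.99 Ω, |Z₁| = 14.14 Ω
Branch 2 (−jX_C): Z₂ = −j7.150 Ω
Parallel: Z = Z₁Z₂/(Z₁+Z₂), |Z| = 10.43 Ω, ∠Z = -62.34°

-62.34°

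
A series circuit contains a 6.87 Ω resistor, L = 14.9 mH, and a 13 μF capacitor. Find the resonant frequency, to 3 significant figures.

362 Hz

ω₀ = 1/√(LC) = 1/√(0.0149 × 1.3e-05) = 2272 rad/s
f₀ = ω₀/(2π) = 362 Hz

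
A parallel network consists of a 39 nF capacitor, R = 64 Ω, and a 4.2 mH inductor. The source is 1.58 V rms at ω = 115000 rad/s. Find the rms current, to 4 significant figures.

X_L = ωL = 483.0 Ω
X_C = 1/(ωC) = 223.0 Ω
Parallel: admittances add. Y = 1/R + 1/(jωL) + jωC
Y = (0.01562 + j0.002415) S
|Y| = 0.01581 S → |Z| = 1/|Y| = 63.25 Ω, ∠Z = −∠Y = -8.785°
I = V/|Z| = 1.58/63.25 = 24.98 mA

24.98 mA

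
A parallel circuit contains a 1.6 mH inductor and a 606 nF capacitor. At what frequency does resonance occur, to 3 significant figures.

ω₀ = 1/√(LC) = 1/√(0.0016 × 6.06e-07) = 32110 rad/s
f₀ = ω₀/(2π) = 5.11 kHz

5.11 kHz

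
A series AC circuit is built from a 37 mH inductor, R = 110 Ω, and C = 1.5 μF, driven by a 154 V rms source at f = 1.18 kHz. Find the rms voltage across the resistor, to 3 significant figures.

78.9 V

ω = 2πf = 7414 rad/s
X_L = ωL = 274 Ω
X_C = 1/(ωC) = 89.9 Ω
Net reactance X = X_L − X_C = 184 Ω
Z = 110 + j184 Ω
|Z| = √(110² + 184²) = 215 Ω
I = V/|Z| = 717 mA
V_R = I·|Z_R| = 0.717 × 110 = 78.9 V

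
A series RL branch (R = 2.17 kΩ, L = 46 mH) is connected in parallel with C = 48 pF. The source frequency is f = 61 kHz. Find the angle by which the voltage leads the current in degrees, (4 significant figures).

79.60°

ω = 2πf = 383300 rad/s
X_L = ωL = 17630 Ω
X_C = 1/(ωC) = 54360 Ω
Branch 1 (R+jX_L): Z₁ = 2170 + j17630 Ω, |Z₁| = 17760 Ω
Branch 2 (−jX_C): Z₂ = −j54360 Ω
Parallel: Z = Z₁Z₂/(Z₁+Z₂), |Z| = 26250 Ω, ∠Z = 79.60°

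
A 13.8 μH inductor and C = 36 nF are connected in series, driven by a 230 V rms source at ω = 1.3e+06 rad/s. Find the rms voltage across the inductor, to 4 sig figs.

1204 V

X_L = ωL = 17.94 Ω
X_C = 1/(ωC) = 21.37 Ω
Net reactance X = X_L − X_C = -3.428 Ω
Z = − j3.428 Ω
|Z| = √(0² + 3.428²) = 3.428 Ω
I = V/|Z| = 67.10 A
V_L = I·|Z_L| = 67.10 × 17.94 = 1204 V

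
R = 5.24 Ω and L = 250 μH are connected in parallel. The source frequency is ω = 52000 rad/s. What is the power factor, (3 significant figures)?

0.927

X_L = ωL = 13.0 Ω
Parallel: admittances add. Y = 1/R + 1/(jωL)
Y = (0.191 − j0.0769) S
|Y| = 0.206 S → |Z| = 1/|Y| = 4.86 Ω, ∠Z = −∠Y = 22.0°
cos φ = cos(22.0°) = 0.927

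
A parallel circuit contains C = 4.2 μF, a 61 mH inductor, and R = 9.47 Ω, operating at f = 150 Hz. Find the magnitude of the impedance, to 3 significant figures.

ω = 2πf = 942.5 rad/s
X_L = ωL = 57.5 Ω
X_C = 1/(ωC) = 253 Ω
Parallel: admittances add. Y = 1/R + 1/(jωL) + jωC
Y = (0.106 − j0.0134) S
|Y| = 0.106 S → |Z| = 1/|Y| = 9.39 Ω, ∠Z = −∠Y = 7.25°

9.39 Ω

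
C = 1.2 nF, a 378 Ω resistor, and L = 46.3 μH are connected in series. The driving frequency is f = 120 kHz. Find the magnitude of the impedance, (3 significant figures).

1140 Ω

ω = 2πf = 754000 rad/s
X_L = ωL = 34.9 Ω
X_C = 1/(ωC) = 1110 Ω
Net reactance X = X_L − X_C = -1070 Ω
Z = 378 − j1070 Ω
|Z| = √(378² + 1070²) = 1140 Ω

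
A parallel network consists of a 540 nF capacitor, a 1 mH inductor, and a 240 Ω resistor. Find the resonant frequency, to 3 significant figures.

6.85 kHz

ω₀ = 1/√(LC) = 1/√(0.001 × 5.4e-07) = 43030 rad/s
f₀ = ω₀/(2π) = 6.85 kHz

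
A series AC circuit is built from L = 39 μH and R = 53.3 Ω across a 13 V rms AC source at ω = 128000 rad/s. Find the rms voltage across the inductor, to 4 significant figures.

X_L = ωL = 4.992 Ω
Z = 53.30 + j4.992 Ω
|Z| = √(53.30² + 4.992²) = 53.53 Ω
I = V/|Z| = 242.8 mA
V_L = I·|Z_L| = 0.2428 × 4.992 = 1.212 V

1.212 V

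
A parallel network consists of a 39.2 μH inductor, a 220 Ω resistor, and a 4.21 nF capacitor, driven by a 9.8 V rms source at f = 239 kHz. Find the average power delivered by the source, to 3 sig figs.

437 mW

ω = 2πf = 1.502e+06 rad/s
X_L = ωL = 58.9 Ω
X_C = 1/(ωC) = 158 Ω
Parallel: admittances add. Y = 1/R + 1/(jωL) + jωC
Y = (0.00455 − j0.0107) S
|Y| = 0.0116 S → |Z| = 1/|Y| = 86.3 Ω, ∠Z = −∠Y = 66.9°
I = V/|Z| = 114 mA
P = VI cos φ = 9.8 × 0.114 × cos(66.9°) = 437 mW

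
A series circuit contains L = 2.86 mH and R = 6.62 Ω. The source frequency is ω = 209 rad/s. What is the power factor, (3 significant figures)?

0.996

X_L = ωL = 0.598 Ω
Z = 6.62 + j0.598 Ω
|Z| = √(6.62² + 0.598²) = 6.65 Ω
∠Z = arctan(0.598/6.62) = 5.16°
cos φ = cos(5.16°) = 0.996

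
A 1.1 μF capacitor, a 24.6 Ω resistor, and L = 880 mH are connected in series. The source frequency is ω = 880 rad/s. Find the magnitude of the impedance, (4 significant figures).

259.8 Ω

X_L = ωL = 774.4 Ω
X_C = 1/(ωC) = 1033 Ω
Net reactance X = X_L − X_C = -258.7 Ω
Z = 24.60 − j258.7 Ω
|Z| = √(24.60² + 258.7²) = 259.8 Ω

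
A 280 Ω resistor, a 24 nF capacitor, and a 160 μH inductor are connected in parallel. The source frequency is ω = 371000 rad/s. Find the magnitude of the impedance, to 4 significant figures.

X_L = ωL = 59.36 Ω
X_C = 1/(ωC) = 112.3 Ω
Parallel: admittances add. Y = 1/R + 1/(jωL) + jωC
Y = (0.003571 − j0.007942) S
|Y| = 0.008708 S → |Z| = 1/|Y| = 114.8 Ω, ∠Z = −∠Y = 65.79°

114.8 Ω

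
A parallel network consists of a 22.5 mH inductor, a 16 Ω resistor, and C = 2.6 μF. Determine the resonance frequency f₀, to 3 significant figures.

ω₀ = 1/√(LC) = 1/√(0.0225 × 2.6e-06) = 4134 rad/s
f₀ = ω₀/(2π) = 658 Hz

658 Hz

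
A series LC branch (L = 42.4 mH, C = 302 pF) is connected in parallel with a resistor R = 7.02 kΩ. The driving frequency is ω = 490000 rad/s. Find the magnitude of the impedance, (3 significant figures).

6280 Ω

X_L = ωL = 20800 Ω
X_C = 1/(ωC) = 6760 Ω
Branch 1: Z₁ = R = 7020 Ω
Branch 2 (series LC): Z₂ = j(X_L − X_C) = j14000 Ω
Parallel: Z = Z₁Z₂/(Z₁+Z₂), |Z| = 6280 Ω, ∠Z = 26.6°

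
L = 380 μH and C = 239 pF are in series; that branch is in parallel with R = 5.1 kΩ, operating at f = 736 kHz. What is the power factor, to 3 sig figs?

ω = 2πf = 4.624e+06 rad/s
X_L = ωL = 1760 Ω
X_C = 1/(ωC) = 905 Ω
Branch 1: Z₁ = R = 5100 Ω
Branch 2 (series LC): Z₂ = j(X_L − X_C) = j852 Ω
Parallel: Z = Z₁Z₂/(Z₁+Z₂), |Z| = 841 Ω, ∠Z = 80.5°
cos φ = cos(80.5°) = 0.165

0.165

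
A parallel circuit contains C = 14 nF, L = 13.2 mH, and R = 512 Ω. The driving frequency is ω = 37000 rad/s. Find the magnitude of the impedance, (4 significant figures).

403.1 Ω

X_L = ωL = 488.4 Ω
X_C = 1/(ωC) = 1931 Ω
Parallel: admittances add. Y = 1/R + 1/(jωL) + jωC
Y = (0.001953 − j0.001530) S
|Y| = 0.002481 S → |Z| = 1/|Y| = 403.1 Ω, ∠Z = −∠Y = 38.06°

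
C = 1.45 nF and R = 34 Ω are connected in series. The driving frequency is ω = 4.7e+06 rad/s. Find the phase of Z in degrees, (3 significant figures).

X_C = 1/(ωC) = 147 Ω
Z = 34.0 − j147 Ω
|Z| = √(34.0² + 147²) = 151 Ω
∠Z = arctan(-147/34.0) = -77.0°

-77.0°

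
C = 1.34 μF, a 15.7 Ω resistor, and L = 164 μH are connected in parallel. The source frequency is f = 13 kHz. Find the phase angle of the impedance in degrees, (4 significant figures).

-28.65°

ω = 2πf = 81680 rad/s
X_L = ωL = 13.40 Ω
X_C = 1/(ωC) = 9.136 Ω
Parallel: admittances add. Y = 1/R + 1/(jωL) + jωC
Y = (0.06369 + j0.03480) S
|Y| = 0.07258 S → |Z| = 1/|Y| = 13.78 Ω, ∠Z = −∠Y = -28.65°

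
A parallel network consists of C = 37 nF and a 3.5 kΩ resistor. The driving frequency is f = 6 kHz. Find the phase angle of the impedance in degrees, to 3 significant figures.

-78.4°

ω = 2πf = 37700 rad/s
X_C = 1/(ωC) = 717 Ω
Parallel: admittances add. Y = 1/R + jωC
Y = (0.000286 + j0.00139) S
|Y| = 0.00142 S → |Z| = 1/|Y| = 702 Ω, ∠Z = −∠Y = -78.4°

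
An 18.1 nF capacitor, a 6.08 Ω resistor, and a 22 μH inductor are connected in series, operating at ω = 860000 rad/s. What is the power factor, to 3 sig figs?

0.133

X_L = ωL = 18.9 Ω
X_C = 1/(ωC) = 64.2 Ω
Net reactance X = X_L − X_C = -45.3 Ω
Z = 6.08 − j45.3 Ω
|Z| = √(6.08² + 45.3²) = 45.7 Ω
∠Z = arctan(-45.3/6.08) = -82.4°
cos φ = cos(-82.4°) = 0.133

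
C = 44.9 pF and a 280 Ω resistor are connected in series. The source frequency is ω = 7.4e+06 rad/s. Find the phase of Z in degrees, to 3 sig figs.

-84.7°

X_C = 1/(ωC) = 3010 Ω
Z = 280 − j3010 Ω
|Z| = √(280² + 3010²) = 3020 Ω
∠Z = arctan(-3010/280) = -84.7°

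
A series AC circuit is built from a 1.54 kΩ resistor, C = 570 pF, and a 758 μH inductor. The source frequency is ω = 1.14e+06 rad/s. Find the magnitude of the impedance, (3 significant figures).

1680 Ω

X_L = ωL = 864 Ω
X_C = 1/(ωC) = 1540 Ω
Net reactance X = X_L − X_C = -675 Ω
Z = 1540 − j675 Ω
|Z| = √(1540² + 675²) = 1680 Ω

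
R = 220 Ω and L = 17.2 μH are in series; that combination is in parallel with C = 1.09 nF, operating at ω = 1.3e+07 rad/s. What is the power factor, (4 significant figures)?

X_L = ωL = 223.6 Ω
X_C = 1/(ωC) = 70.57 Ω
Branch 1 (R+jX_L): Z₁ = 220.0 + j223.6 Ω, |Z₁| = 313.7 Ω
Branch 2 (−jX_C): Z₂ = −j70.57 Ω
Parallel: Z = Z₁Z₂/(Z₁+Z₂), |Z| = 82.60 Ω, ∠Z = -79.36°
cos φ = cos(-79.36°) = 0.1847

0.1847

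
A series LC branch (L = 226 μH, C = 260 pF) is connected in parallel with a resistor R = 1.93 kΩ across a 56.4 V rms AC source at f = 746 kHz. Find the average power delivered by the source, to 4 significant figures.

ω = 2πf = 4.687e+06 rad/s
X_L = ωL = 1059 Ω
X_C = 1/(ωC) = 820.6 Ω
Branch 1: Z₁ = R = 1930 Ω
Branch 2 (series LC): Z₂ = j(X_L − X_C) = j238.8 Ω
Parallel: Z = Z₁Z₂/(Z₁+Z₂), |Z| = 237.0 Ω, ∠Z = 82.95°
I = V/|Z| = 238.0 mA
P = VI cos φ = 56.4 × 0.2380 × cos(82.95°) = 1.648 W

1.648 W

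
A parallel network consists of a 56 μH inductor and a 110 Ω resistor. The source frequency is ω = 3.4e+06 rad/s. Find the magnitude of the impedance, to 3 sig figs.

95.2 Ω

X_L = ωL = 190 Ω
Parallel: admittances add. Y = 1/R + 1/(jωL)
Y = (0.00909 − j0.00525) S
|Y| = 0.0105 S → |Z| = 1/|Y| = 95.2 Ω, ∠Z = −∠Y = 30.0°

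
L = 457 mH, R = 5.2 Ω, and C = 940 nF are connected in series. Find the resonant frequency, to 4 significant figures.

242.8 Hz

ω₀ = 1/√(LC) = 1/√(0.457 × 9.4e-07) = 1526 rad/s
f₀ = ω₀/(2π) = 242.8 Hz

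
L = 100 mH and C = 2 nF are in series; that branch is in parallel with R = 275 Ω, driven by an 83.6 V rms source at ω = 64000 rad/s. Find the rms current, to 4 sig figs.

309.7 mA

X_L = ωL = 6400 Ω
X_C = 1/(ωC) = 7812 Ω
Branch 1: Z₁ = R = 275.0 Ω
Branch 2 (series LC): Z₂ = j(X_L − X_C) = −j1412 Ω
Parallel: Z = Z₁Z₂/(Z₁+Z₂), |Z| = 269.9 Ω, ∠Z = -11.02°
I = V/|Z| = 83.6/269.9 = 309.7 mA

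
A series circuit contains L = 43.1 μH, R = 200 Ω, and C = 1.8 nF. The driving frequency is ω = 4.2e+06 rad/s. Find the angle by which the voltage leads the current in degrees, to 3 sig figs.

X_L = ωL = 181 Ω
X_C = 1/(ωC) = 132 Ω
Net reactance X = X_L − X_C = 48.7 Ω
Z = 200 + j48.7 Ω
|Z| = √(200² + 48.7²) = 206 Ω
∠Z = arctan(48.7/200) = 13.7°

13.7°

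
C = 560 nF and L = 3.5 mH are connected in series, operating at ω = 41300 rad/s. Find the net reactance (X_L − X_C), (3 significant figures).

X_L = ωL = 145 Ω
X_C = 1/(ωC) = 43.2 Ω
X = 145 − 43.2 = 101 Ω

101 Ω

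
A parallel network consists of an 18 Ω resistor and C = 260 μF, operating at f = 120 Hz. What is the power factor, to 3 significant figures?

0.273

ω = 2πf = 754.0 rad/s
X_C = 1/(ωC) = 5.10 Ω
Parallel: admittances add. Y = 1/R + jωC
Y = (0.0556 + j0.196) S
|Y| = 0.204 S → |Z| = 1/|Y| = 4.91 Ω, ∠Z = −∠Y = -74.2°
cos φ = cos(-74.2°) = 0.273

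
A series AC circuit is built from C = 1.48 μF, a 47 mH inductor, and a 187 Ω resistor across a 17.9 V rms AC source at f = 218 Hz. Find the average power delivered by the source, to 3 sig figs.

ω = 2πf = 1370 rad/s
X_L = ωL = 64.4 Ω
X_C = 1/(ωC) = 493 Ω
Net reactance X = X_L − X_C = -429 Ω
Z = 187 − j429 Ω
|Z| = √(187² + 429²) = 468 Ω
∠Z = arctan(-429/187) = -66.4°
I = V/|Z| = 38.3 mA
P = VI cos φ = 17.9 × 0.0383 × cos(-66.4°) = 274 mW

274 mW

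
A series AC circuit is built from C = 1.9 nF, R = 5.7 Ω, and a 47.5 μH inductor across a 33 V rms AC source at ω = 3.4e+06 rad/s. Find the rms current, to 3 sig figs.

X_L = ωL = 162 Ω
X_C = 1/(ωC) = 155 Ω
Net reactance X = X_L − X_C = 6.70 Ω
Z = 5.70 + j6.70 Ω
|Z| = √(5.70² + 6.70²) = 8.80 Ω
I = V/|Z| = 33/8.80 = 3.75 A

3.75 A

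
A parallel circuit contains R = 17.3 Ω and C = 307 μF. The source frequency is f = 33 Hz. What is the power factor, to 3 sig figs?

0.672

ω = 2πf = 207.3 rad/s
X_C = 1/(ωC) = 15.7 Ω
Parallel: admittances add. Y = 1/R + jωC
Y = (0.0578 + j0.0637) S
|Y| = 0.0860 S → |Z| = 1/|Y| = 11.6 Ω, ∠Z = −∠Y = -47.8°
cos φ = cos(-47.8°) = 0.672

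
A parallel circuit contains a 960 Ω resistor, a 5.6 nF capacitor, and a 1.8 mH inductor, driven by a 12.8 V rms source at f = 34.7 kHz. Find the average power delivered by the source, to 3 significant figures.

171 mW

ω = 2πf = 218000 rad/s
X_L = ωL = 392 Ω
X_C = 1/(ωC) = 819 Ω
Parallel: admittances add. Y = 1/R + 1/(jωL) + jωC
Y = (0.00104 − j0.00133) S
|Y| = 0.00169 S → |Z| = 1/|Y| = 593 Ω, ∠Z = −∠Y = 51.9°
I = V/|Z| = 21.6 mA
P = VI cos φ = 12.8 × 0.0216 × cos(51.9°) = 171 mW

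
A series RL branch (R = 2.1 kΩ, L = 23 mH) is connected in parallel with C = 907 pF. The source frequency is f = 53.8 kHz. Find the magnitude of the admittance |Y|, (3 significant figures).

190 μS

ω = 2πf = 338000 rad/s
X_L = ωL = 7770 Ω
X_C = 1/(ωC) = 3260 Ω
Branch 1 (R+jX_L): Z₁ = 2100 + j7770 Ω, |Z₁| = 8050 Ω
Branch 2 (−jX_C): Z₂ = −j3260 Ω
Parallel: Z = Z₁Z₂/(Z₁+Z₂), |Z| = 5280 Ω, ∠Z = -80.2°
|Y| = 1/|Z| = 190 μS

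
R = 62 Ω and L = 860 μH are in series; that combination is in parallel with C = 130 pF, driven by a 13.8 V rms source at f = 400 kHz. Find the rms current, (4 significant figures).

ω = 2πf = 2.513e+06 rad/s
X_L = ωL = 2161 Ω
X_C = 1/(ωC) = 3061 Ω
Branch 1 (R+jX_L): Z₁ = 62.00 + j2161 Ω, |Z₁| = 2162 Ω
Branch 2 (−jX_C): Z₂ = −j3061 Ω
Parallel: Z = Z₁Z₂/(Z₁+Z₂), |Z| = 7342 Ω, ∠Z = 84.41°
I = V/|Z| = 13.8/7342 = 1.880 mA

1.880 mA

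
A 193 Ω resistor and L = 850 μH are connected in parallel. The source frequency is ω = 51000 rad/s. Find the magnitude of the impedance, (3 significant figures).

X_L = ωL = 43.3 Ω
Parallel: admittances add. Y = 1/R + 1/(jωL)
Y = (0.00518 − j0.0231) S
|Y| = 0.0236 S → |Z| = 1/|Y| = 42.3 Ω, ∠Z = −∠Y = 77.3°

42.3 Ω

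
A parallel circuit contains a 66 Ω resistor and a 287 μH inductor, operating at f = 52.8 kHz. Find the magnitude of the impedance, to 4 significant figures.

54.24 Ω

ω = 2πf = 331800 rad/s
X_L = ωL = 95.21 Ω
Parallel: admittances add. Y = 1/R + 1/(jωL)
Y = (0.01515 − j0.01050) S
|Y| = 0.01844 S → |Z| = 1/|Y| = 54.24 Ω, ∠Z = −∠Y = 34.73°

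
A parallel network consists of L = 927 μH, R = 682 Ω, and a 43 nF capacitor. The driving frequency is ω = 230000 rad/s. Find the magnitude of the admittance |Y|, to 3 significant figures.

X_L = ωL = 213 Ω
X_C = 1/(ωC) = 101 Ω
Parallel: admittances add. Y = 1/R + 1/(jωL) + jωC
Y = (0.00147 + j0.00520) S
|Y| = 0.00540 S → |Z| = 1/|Y| = 185 Ω, ∠Z = −∠Y = -74.3°

5.40 mS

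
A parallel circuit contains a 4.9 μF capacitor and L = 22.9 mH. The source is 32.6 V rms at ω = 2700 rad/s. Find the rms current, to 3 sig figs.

96.0 mA

X_L = ωL = 61.8 Ω
X_C = 1/(ωC) = 75.6 Ω
Parallel: admittances add. Y = 1/(jωL) + jωC
Y = (0 − j0.00294) S
|Y| = 0.00294 S → |Z| = 1/|Y| = 340 Ω, ∠Z = −∠Y = 90.0°
I = V/|Z| = 32.6/340 = 96.0 mA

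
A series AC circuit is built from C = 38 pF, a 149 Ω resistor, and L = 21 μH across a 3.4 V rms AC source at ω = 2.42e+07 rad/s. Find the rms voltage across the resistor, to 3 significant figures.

0.847 V

X_L = ωL = 508 Ω
X_C = 1/(ωC) = 1090 Ω
Net reactance X = X_L − X_C = -579 Ω
Z = 149 − j579 Ω
|Z| = √(149² + 579²) = 598 Ω
I = V/|Z| = 5.68 mA
V_R = I·|Z_R| = 0.00568 × 149 = 0.847 V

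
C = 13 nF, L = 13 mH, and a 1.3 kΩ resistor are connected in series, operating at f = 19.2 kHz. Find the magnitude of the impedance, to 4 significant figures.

1599 Ω

ω = 2πf = 120600 rad/s
X_L = ωL = 1568 Ω
X_C = 1/(ωC) = 637.6 Ω
Net reactance X = X_L − X_C = 930.6 Ω
Z = 1300 + j930.6 Ω
|Z| = √(1300² + 930.6²) = 1599 Ω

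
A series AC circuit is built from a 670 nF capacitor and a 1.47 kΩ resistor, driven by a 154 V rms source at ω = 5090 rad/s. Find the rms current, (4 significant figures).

102.7 mA

X_C = 1/(ωC) = 293.2 Ω
Z = 1470 − j293.2 Ω
|Z| = √(1470² + 293.2²) = 1499 Ω
I = V/|Z| = 154/1499 = 102.7 mA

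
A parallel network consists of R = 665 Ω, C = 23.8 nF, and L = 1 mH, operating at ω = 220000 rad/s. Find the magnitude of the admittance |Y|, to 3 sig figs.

1.65 mS

X_L = ωL = 220 Ω
X_C = 1/(ωC) = 191 Ω
Parallel: admittances add. Y = 1/R + 1/(jωL) + jωC
Y = (0.00150 + j0.000691) S
|Y| = 0.00165 S → |Z| = 1/|Y| = 604 Ω, ∠Z = −∠Y = -24.7°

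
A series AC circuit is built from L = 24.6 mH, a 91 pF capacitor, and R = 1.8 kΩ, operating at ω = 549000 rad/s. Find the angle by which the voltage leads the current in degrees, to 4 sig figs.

X_L = ωL = 13510 Ω
X_C = 1/(ωC) = 20020 Ω
Net reactance X = X_L − X_C = -6511 Ω
Z = 1800 − j6511 Ω
|Z| = √(1800² + 6511²) = 6755 Ω
∠Z = arctan(-6511/1800) = -74.55°

-74.55°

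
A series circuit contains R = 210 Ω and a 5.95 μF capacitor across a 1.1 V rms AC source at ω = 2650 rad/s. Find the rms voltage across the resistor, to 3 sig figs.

1.05 V

X_C = 1/(ωC) = 63.4 Ω
Z = 210 − j63.4 Ω
|Z| = √(210² + 63.4²) = 219 Ω
I = V/|Z| = 5.01 mA
V_R = I·|Z_R| = 0.00501 × 210 = 1.05 V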